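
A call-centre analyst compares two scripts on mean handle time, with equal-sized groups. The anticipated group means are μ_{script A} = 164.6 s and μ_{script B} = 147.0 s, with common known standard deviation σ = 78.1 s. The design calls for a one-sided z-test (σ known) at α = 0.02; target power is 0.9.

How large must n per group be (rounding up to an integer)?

n = 439 per group

Standardized effect: d = |μ_{script A} − μ_{script B}| / σ = |164.6 − 147.0| / 78.1 = 0.2254
Set Φ(δ − 2.054) = 0.9; then δ − 2.054 = Φ⁻¹(0.9) = 1.282, giving δ = 3.335.
δ = d·√(n/2) ⇒ n = 2(δ/d)² = 2 × (3.335 / 0.2254)² = 438.10.
Rounding up, n = 439 per group.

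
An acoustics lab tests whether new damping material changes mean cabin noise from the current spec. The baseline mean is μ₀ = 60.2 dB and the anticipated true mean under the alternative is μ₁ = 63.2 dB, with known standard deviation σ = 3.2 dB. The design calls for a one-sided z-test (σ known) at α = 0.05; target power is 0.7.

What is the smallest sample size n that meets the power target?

Standardized effect: d = |μ₁ − μ₀| / σ = |63.2 − 60.2| / 3.2 = 0.9375
Set Φ(δ − 1.645) = 0.7; then δ − 1.645 = Φ⁻¹(0.7) = 0.524, giving δ = 2.169.
δ = d·√n ⇒ n = (δ/d)² = (2.169 / 0.9375)² = 5.35.
Rounding up, n = 6.

n = 6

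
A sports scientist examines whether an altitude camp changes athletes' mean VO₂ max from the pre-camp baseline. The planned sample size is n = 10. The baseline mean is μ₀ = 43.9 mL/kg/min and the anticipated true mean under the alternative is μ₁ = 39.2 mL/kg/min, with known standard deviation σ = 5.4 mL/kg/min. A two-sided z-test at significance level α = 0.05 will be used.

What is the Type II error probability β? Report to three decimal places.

β ≈ 0.214

Standardized effect: d = |μ₁ − μ₀| / σ = |39.2 − 43.9| / 5.4 = 0.8704
Noncentrality parameter: δ = d·√n = 0.8704 × √10 = 2.7524
Critical value for a two-sided test at α = 0.05: z_{α/2} = 1.960.
Power = Φ(δ − 1.960) + Φ(−δ − 1.960) = Φ(0.792) + Φ(-4.712) = 0.7859 + 0.0000 = 0.7859.
Type II error: β = 1 − power = 1 − 0.7859 = 0.2141.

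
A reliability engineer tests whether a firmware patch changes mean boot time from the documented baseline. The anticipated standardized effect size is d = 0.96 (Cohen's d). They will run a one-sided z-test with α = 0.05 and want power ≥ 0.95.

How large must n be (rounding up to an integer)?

n = 12

For power 0.95 need Φ(δ − z_{0.05}) = 0.95, so δ = z_{0.05} + z_{0.05} = 1.645 + 1.645 = 3.290.
δ = d·√n ⇒ n = (δ/d)² = (3.290 / 0.96)² = 11.74.
Round up to the next whole unit.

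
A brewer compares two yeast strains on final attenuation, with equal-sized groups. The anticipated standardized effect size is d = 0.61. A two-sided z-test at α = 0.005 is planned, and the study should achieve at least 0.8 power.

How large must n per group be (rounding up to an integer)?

n = 72 per group

Set Φ(δ − 2.807) = 0.8; then δ − 2.807 = Φ⁻¹(0.8) = 0.842, giving δ = 3.649.
(Ignoring the negligible lower-tail rejection probability gives the usual closed-form inversion.)
δ = d·√(n/2) ⇒ n = 2(δ/d)² = 2 × (3.649 / 0.61)² = 71.55.
Rounding up, n = 72 per group.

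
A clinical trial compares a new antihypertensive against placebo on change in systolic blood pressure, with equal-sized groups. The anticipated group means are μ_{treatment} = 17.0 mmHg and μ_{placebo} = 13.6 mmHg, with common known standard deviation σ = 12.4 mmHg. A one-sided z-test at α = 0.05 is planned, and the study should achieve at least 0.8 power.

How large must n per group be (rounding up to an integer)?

n = 165 per group

Standardized effect: d = |μ_{treatment} − μ_{placebo}| / σ = |17.0 − 13.6| / 12.4 = 0.2742
Set Φ(δ − 1.645) = 0.8; then δ − 1.645 = Φ⁻¹(0.8) = 0.842, giving δ = 2.486.
δ = d·√(n/2) ⇒ n = 2(δ/d)² = 2 × (2.486 / 0.2742)² = 164.47.
Rounding up, n = 165 per group.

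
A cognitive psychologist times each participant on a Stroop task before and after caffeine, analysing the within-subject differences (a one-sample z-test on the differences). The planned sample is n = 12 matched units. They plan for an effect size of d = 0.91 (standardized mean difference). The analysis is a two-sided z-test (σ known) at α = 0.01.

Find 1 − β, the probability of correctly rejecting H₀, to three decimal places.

Power ≈ 0.718

Noncentrality parameter: δ = d·√n = 0.91 × √12 = 3.1523
Two-sided α = 0.01 → critical value z_{0.005} = 2.576.
Power = Φ(δ − 2.576) + Φ(−δ − 2.576) = Φ(0.577) + Φ(-5.728) = 0.7179 + 0.0000 = 0.7179.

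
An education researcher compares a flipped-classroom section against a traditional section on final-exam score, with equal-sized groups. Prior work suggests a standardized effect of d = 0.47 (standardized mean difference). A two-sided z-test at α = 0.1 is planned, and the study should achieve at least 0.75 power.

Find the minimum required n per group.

For power 0.75 need Φ(δ − z_{0.05}) = 0.75, so δ = z_{0.05} + z_{0.25} = 1.645 + 0.674 = 2.319.
(The Φ(−δ − z_{α/2}) term is vanishingly small for δ > 0 and is dropped in the standard sample-size formula.)
δ = d·√(n/2) ⇒ n = 2(δ/d)² = 2 × (2.319 / 0.47)² = 48.70.
Round up to the next whole unit.

n = 49 per group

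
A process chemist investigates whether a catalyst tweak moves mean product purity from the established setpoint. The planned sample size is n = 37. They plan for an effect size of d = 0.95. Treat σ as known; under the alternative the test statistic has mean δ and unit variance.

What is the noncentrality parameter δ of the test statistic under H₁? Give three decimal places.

δ ≈ 5.779

The noncentrality parameter scales effect size by the design's sample-size factor: δ = d·√n = 0.95 × √37 = 5.7786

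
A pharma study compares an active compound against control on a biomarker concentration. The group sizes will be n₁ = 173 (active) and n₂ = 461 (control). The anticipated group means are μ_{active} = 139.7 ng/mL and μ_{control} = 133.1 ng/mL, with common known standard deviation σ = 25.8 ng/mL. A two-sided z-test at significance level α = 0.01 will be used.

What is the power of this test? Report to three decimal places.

Standardized effect: d = |μ_{active} − μ_{control}| / σ = |139.7 − 133.1| / 25.8 = 0.2558
Noncentrality parameter: δ = d / √(1/n₁ + 1/n₂) = 0.2558 / √(1/173 + 1/461) = 2.8691
Two-sided α = 0.01 → critical value z_{0.005} = 2.576.
Power = Φ(δ − 2.576) + Φ(−δ − 2.576) = Φ(0.293) + Φ(-5.445) = 0.6154 + 0.0000 = 0.6154.

Power ≈ 0.615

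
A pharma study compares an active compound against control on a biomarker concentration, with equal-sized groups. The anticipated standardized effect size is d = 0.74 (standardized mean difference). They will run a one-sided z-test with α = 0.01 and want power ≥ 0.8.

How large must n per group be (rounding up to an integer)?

n = 37 per group

Set Φ(δ − 2.326) = 0.8; then δ − 2.326 = Φ⁻¹(0.8) = 0.842, giving δ = 3.168.
δ = d·√(n/2) ⇒ n = 2(δ/d)² = 2 × (3.168 / 0.74)² = 36.65.
Round up to the next whole unit.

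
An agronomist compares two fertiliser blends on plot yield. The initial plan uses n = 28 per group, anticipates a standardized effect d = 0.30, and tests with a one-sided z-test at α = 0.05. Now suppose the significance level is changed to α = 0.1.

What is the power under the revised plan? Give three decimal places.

Power ≈ 0.437

δ = d·√(n/2) = 0.30 × √(28/2) = 1.1225 (unchanged). New critical value: z_{0.1} = 1.282.
Revised power = Φ(δ − 1.282) = Φ(-0.159) = 0.4368.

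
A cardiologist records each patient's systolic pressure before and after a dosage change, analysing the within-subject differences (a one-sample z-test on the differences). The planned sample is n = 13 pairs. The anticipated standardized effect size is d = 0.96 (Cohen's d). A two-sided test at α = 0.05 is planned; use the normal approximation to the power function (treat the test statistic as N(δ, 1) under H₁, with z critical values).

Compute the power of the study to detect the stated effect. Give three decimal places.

Noncentrality parameter: δ = d·√n = 0.96 × √13 = 3.4613
Critical value for a two-sided test at α = 0.05: z_{α/2} = 1.960.
Power = Φ(δ − 1.960) + Φ(−δ − 1.960) = Φ(1.501) + Φ(-5.421) = 0.9334 + 0.0000 = 0.9334.

Power ≈ 0.933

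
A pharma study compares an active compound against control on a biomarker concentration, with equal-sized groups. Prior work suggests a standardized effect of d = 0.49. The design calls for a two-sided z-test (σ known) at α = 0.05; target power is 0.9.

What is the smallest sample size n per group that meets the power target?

For power 0.9 need Φ(δ − z_{0.025}) = 0.9, so δ = z_{0.025} + z_{0.10} = 1.960 + 1.282 = 3.242.
(Ignoring the negligible lower-tail rejection probability gives the usual closed-form inversion.)
δ = d·√(n/2) ⇒ n = 2(δ/d)² = 2 × (3.242 / 0.49)² = 87.53.
Round up to the next whole unit.

n = 88 per group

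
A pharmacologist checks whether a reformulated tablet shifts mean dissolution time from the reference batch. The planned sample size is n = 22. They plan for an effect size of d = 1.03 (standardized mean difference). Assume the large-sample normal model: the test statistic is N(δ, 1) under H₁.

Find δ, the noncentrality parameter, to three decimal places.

δ ≈ 4.831

δ = d·√n = 1.03 × √22 = 4.8311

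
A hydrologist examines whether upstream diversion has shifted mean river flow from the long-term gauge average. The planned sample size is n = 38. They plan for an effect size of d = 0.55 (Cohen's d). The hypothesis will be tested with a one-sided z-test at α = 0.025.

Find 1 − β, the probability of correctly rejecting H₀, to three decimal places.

Noncentrality parameter: δ = d·√n = 0.55 × √38 = 3.3904
One-sided α = 0.025 → critical value z_{0.025} = 1.960.
Power = Φ(δ − 1.960) = Φ(1.430) = 0.9237.

Power ≈ 0.924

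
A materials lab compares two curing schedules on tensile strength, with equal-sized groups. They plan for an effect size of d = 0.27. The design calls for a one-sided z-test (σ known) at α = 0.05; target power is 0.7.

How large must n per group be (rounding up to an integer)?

Set Φ(δ − 1.645) = 0.7; then δ − 1.645 = Φ⁻¹(0.7) = 0.524, giving δ = 2.169.
δ = d·√(n/2) ⇒ n = 2(δ/d)² = 2 × (2.169 / 0.27)² = 129.10.
Round up to the next whole unit.

n = 130 per group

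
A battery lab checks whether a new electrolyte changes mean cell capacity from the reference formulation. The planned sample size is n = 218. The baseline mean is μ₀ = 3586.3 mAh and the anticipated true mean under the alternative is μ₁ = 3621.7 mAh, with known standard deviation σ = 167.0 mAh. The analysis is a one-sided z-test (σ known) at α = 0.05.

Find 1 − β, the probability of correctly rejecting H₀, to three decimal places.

Power ≈ 0.931

Standardized effect: d = |μ₁ − μ₀| / σ = |3621.7 − 3586.3| / 167.0 = 0.2120
Noncentrality parameter: δ = d·√n = 0.2120 × √218 = 3.1298
One-sided α = 0.05 → critical value z_{0.05} = 1.645.
Power = P(Z > 1.645 − δ) = Φ(1.485) = 0.9312.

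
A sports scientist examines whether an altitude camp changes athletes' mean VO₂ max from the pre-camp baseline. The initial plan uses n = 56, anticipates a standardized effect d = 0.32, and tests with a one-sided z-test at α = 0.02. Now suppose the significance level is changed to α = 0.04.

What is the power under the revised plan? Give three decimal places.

δ = d·√n = 0.32 × √56 = 2.3947 (unchanged). New critical value: z_{0.04} = 1.751.
Revised power = Φ(δ − 1.751) = Φ(0.644) = 0.7402.

Power ≈ 0.740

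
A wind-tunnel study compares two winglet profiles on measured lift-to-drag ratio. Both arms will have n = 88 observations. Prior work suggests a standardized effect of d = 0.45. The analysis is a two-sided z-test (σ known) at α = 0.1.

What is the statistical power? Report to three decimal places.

Noncentrality parameter: δ = d·√(n/2) = 0.45 × √(88/2) = 2.9850
Two-sided α = 0.1 → critical value z_{0.05} = 1.645.
Power = Φ(δ − 1.645) + Φ(−δ − 1.645) = Φ(1.340) + Φ(-4.630) = 0.9099 + 0.0000 = 0.9099.

Power ≈ 0.910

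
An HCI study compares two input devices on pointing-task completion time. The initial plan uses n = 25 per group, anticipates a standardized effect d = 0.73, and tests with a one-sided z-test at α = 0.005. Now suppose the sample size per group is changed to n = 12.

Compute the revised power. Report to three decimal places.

With n = 12 per group: δ = d·√(n/2) = 0.73 × √(12/2) = 1.7881. Critical value z_{0.005} = 2.576.
Revised power = Φ(δ − 2.576) = Φ(-0.788) = 0.2154.

Power ≈ 0.215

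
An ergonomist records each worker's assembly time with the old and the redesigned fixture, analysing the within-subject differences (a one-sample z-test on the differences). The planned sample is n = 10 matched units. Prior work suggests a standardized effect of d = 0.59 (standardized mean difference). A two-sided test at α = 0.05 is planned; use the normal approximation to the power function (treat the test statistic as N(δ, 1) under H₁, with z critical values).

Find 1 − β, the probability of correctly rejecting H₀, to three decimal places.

Power ≈ 0.463

Noncentrality parameter: δ = d·√n = 0.59 × √10 = 1.8657
Two-sided α = 0.05 → critical value z_{0.025} = 1.960.
Power = Φ(δ − 1.960) + Φ(−δ − 1.960) = Φ(-0.094) + Φ(-3.826) = 0.4625 + 0.0001 = 0.4625.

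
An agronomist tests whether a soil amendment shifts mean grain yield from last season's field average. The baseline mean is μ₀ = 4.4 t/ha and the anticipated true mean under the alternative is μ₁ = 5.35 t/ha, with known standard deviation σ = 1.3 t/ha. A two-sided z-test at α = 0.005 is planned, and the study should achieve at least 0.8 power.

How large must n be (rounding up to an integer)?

Standardized effect: d = |μ₁ − μ₀| / σ = |5.35 − 4.4| / 1.3 = 0.7308
For power 0.8 need Φ(δ − z_{0.0025}) = 0.8, so δ = z_{0.0025} + z_{0.20} = 2.807 + 0.842 = 3.649.
(For δ > 0 the lower-tail rejection region contributes negligibly to power, so the one-term inversion is standard.)
δ = d·√n ⇒ n = (δ/d)² = (3.649 / 0.7308)² = 24.93.
Rounding up, n = 25.

n = 25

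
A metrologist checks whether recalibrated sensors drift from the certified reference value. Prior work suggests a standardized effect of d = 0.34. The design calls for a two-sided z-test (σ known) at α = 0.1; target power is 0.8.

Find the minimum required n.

Set Φ(δ − 1.645) = 0.8; then δ − 1.645 = Φ⁻¹(0.8) = 0.842, giving δ = 2.486.
(Ignoring the negligible lower-tail rejection probability gives the usual closed-form inversion.)
δ = d·√n ⇒ n = (δ/d)² = (2.486 / 0.34)² = 53.48.
Round up to the next whole unit.

n = 54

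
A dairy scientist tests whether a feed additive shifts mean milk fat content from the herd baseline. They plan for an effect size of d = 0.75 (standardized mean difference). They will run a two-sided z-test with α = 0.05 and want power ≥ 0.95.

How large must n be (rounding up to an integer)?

For power 0.95 need Φ(δ − z_{0.025}) = 0.95, so δ = z_{0.025} + z_{0.05} = 1.960 + 1.645 = 3.605.
(The Φ(−δ − z_{α/2}) term is vanishingly small for δ > 0 and is dropped in the standard sample-size formula.)
δ = d·√n ⇒ n = (δ/d)² = (3.605 / 0.75)² = 23.10.
Round up to the next whole unit.

n = 24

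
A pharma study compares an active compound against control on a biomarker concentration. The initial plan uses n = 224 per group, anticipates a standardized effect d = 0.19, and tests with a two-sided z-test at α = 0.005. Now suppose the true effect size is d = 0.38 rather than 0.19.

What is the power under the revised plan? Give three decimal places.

With d = 0.38: δ = d·√(n/2) = 0.38 × √(224/2) = 4.0215. Critical value z_{0.0025} = 2.807.
Revised power = Φ(δ − 2.807) + Φ(−δ − 2.807) = Φ(1.215) + Φ(-6.829) = 0.8877 + 0.0000 = 0.8877.

Power ≈ 0.888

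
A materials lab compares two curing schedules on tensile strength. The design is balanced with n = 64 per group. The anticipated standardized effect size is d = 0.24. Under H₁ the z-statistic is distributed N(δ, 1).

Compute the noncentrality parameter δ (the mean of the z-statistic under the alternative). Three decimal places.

δ ≈ 1.358

δ = d·√(n/2) = 0.24 × √(64/2) = 1.3576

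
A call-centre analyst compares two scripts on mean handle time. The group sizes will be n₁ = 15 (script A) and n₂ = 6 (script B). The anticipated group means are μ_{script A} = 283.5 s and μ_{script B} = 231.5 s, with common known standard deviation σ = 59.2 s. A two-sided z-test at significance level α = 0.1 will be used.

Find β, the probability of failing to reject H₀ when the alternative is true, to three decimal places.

Standardized effect: d = |μ_{script A} − μ_{script B}| / σ = |283.5 − 231.5| / 59.2 = 0.8784
Noncentrality parameter: δ = d / √(1/n₁ + 1/n₂) = 0.8784 / √(1/15 + 1/6) = 1.8184
Critical value for a two-sided test at α = 0.1: z_{α/2} = 1.645.
Power = Φ(δ − 1.645) + Φ(−δ − 1.645) = Φ(0.174) + Φ(-3.463) = 0.5689 + 0.0003 = 0.5692.
Type II error: β = 1 − power = 1 − 0.5692 = 0.4308.

β ≈ 0.431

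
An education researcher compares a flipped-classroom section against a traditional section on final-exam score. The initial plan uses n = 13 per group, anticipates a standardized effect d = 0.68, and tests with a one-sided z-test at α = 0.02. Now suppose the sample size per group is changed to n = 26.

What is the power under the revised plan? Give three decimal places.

With n = 26 per group: δ = d·√(n/2) = 0.68 × √(26/2) = 2.4518. Critical value z_{0.02} = 2.054.
Revised power = P(Z > 2.054 − δ) = Φ(0.398) = 0.6547.

Power ≈ 0.655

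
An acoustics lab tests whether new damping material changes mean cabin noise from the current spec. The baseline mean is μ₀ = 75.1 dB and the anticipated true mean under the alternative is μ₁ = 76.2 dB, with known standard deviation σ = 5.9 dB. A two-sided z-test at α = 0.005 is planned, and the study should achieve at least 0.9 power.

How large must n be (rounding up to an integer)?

n = 481

Standardized effect: d = |μ₁ − μ₀| / σ = |76.2 − 75.1| / 5.9 = 0.1864
For power 0.9 need Φ(δ − z_{0.0025}) = 0.9, so δ = z_{0.0025} + z_{0.10} = 2.807 + 1.282 = 4.089.
(The Φ(−δ − z_{α/2}) term is vanishingly small for δ > 0 and is dropped in the standard sample-size formula.)
δ = d·√n ⇒ n = (δ/d)² = (4.089 / 0.1864)² = 480.91.
Rounding up, n = 481.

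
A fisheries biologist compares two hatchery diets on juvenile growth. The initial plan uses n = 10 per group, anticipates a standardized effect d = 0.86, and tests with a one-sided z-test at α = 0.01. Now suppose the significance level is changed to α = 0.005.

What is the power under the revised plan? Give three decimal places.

Power ≈ 0.257

δ = d·√(n/2) = 0.86 × √(10/2) = 1.9230 (unchanged). New critical value: z_{0.005} = 2.576.
Revised power = Φ(δ − 2.576) = Φ(-0.653) = 0.2569.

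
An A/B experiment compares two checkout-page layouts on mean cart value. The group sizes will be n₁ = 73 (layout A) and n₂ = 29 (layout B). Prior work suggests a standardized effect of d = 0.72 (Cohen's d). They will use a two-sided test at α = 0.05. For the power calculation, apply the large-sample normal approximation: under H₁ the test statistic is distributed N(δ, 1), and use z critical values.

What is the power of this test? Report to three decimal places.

Power ≈ 0.907

Noncentrality parameter: δ = d / √(1/n₁ + 1/n₂) = 0.72 / √(1/73 + 1/29) = 3.2801
Two-sided α = 0.05 → critical value z_{0.025} = 1.960.
Power = Φ(δ − 1.960) + Φ(−δ − 1.960) = Φ(1.320) + Φ(-5.240) = 0.9066 + 0.0000 = 0.9066.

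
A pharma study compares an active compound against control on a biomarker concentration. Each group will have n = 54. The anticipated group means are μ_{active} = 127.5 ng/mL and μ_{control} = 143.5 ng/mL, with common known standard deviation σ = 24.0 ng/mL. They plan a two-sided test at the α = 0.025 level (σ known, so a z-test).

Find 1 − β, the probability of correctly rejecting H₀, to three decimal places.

Power ≈ 0.889

Standardized effect: d = |μ_{active} − μ_{control}| / σ = |127.5 − 143.5| / 24.0 = 0.6667
Noncentrality parameter: δ = d·√(n/2) = 0.6667 × √(54/2) = 3.4641
Critical value for a two-sided test at α = 0.025: z_{α/2} = 2.241.
Power = Φ(δ − 2.241) + Φ(−δ − 2.241) = Φ(1.223) + Φ(-5.706) = 0.8893 + 0.0000 = 0.8893.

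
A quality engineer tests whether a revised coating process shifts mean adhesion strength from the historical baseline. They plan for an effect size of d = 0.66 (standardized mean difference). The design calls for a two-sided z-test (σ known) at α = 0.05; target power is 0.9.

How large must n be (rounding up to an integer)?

n = 25

Set Φ(δ − 1.960) = 0.9; then δ − 1.960 = Φ⁻¹(0.9) = 1.282, giving δ = 3.242.
(Ignoring the negligible lower-tail rejection probability gives the usual closed-form inversion.)
δ = d·√n ⇒ n = (δ/d)² = (3.242 / 0.66)² = 24.12.
Round up to the next whole unit.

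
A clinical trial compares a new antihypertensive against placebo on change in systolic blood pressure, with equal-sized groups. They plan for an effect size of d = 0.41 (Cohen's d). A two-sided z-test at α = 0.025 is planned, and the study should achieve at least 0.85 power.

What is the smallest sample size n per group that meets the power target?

n = 128 per group

For power 0.85 need Φ(δ − z_{0.0125}) = 0.85, so δ = z_{0.0125} + z_{0.15} = 2.241 + 1.036 = 3.278.
(For δ > 0 the lower-tail rejection region contributes negligibly to power, so the one-term inversion is standard.)
δ = d·√(n/2) ⇒ n = 2(δ/d)² = 2 × (3.278 / 0.41)² = 127.83.
Round up to the next whole unit.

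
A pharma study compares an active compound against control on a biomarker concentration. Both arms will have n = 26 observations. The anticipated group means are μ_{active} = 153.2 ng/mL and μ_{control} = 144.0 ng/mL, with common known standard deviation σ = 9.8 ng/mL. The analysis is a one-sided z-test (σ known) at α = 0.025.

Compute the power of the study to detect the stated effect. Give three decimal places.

Standardized effect: d = |μ_{active} − μ_{control}| / σ = |153.2 − 144.0| / 9.8 = 0.9388
Noncentrality parameter: δ = d·√(n/2) = 0.9388 × √(26/2) = 3.3848
Critical value for a one-sided test at α = 0.025: z_α = 1.960.
Power = P(Z > 1.960 − δ) = Φ(1.425) = 0.9229.

Power ≈ 0.923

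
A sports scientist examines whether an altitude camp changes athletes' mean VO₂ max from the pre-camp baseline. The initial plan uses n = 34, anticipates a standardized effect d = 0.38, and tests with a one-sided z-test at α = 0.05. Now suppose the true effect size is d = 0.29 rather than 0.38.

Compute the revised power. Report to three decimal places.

Power ≈ 0.518

With d = 0.29: δ = d·√n = 0.29 × √34 = 1.6910. Critical value z_{0.05} = 1.645.
Revised power = Φ(δ − 1.645) = Φ(0.046) = 0.5184.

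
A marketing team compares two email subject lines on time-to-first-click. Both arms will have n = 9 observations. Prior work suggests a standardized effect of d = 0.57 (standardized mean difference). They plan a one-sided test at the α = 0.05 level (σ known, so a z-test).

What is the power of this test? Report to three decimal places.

Power ≈ 0.332

Noncentrality parameter: δ = d·√(n/2) = 0.57 × √(9/2) = 1.2092
One-sided α = 0.05 → critical value z_{0.05} = 1.645.
Power = Φ(δ − 1.645) = Φ(-0.436) = 0.3315.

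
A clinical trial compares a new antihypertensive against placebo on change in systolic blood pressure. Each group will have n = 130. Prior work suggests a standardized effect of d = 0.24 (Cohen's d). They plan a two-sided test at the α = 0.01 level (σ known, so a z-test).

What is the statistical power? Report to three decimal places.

Power ≈ 0.261

Noncentrality parameter: δ = d·√(n/2) = 0.24 × √(130/2) = 1.9349
Two-sided α = 0.01 → critical value z_{0.005} = 2.576.
Power = Φ(δ − 2.576) + Φ(−δ − 2.576) = Φ(-0.641) + Φ(-4.511) = 0.2608 + 0.0000 = 0.2608.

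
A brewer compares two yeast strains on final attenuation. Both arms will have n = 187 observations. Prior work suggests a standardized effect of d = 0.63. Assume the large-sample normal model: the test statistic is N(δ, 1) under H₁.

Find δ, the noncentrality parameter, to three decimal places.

The noncentrality parameter scales effect size by the design's sample-size factor: δ = d·√(n/2) = 0.63 × √(187/2) = 6.0918

δ ≈ 6.092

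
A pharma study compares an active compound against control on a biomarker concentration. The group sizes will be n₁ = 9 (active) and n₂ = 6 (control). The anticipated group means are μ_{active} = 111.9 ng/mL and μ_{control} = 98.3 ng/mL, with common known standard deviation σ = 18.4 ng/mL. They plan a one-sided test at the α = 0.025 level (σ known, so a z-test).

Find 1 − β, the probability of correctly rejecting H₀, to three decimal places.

Power ≈ 0.289

Standardized effect: d = |μ_{active} − μ_{control}| / σ = |111.9 − 98.3| / 18.4 = 0.7391
Noncentrality parameter: δ = d / √(1/n₁ + 1/n₂) = 0.7391 / √(1/9 + 1/6) = 1.4024
One-sided α = 0.025 → critical value z_{0.025} = 1.960.
Power = Φ(δ − 1.960) = Φ(-0.558) = 0.2886.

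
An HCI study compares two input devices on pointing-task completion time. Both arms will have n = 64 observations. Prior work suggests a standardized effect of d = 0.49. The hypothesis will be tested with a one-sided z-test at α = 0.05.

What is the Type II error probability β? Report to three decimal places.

β ≈ 0.130

Noncentrality parameter: δ = d·√(n/2) = 0.49 × √(64/2) = 2.7719
Critical value for a one-sided test at α = 0.05: z_α = 1.645.
Power = P(Z > 1.645 − δ) = Φ(1.127) = 0.8701.
Type II error: β = 1 − power = 1 − 0.8701 = 0.1299.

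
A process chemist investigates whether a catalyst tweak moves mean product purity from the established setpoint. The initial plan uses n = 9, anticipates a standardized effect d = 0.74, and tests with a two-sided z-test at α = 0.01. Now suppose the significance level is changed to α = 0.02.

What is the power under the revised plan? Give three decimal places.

δ = d·√n = 0.74 × √9 = 2.2200 (unchanged). New critical value: z_{0.01} = 2.326.
Revised power = Φ(δ − 2.326) + Φ(−δ − 2.326) = Φ(-0.106) + Φ(-4.546) = 0.4577 + 0.0000 = 0.4577.

Power ≈ 0.458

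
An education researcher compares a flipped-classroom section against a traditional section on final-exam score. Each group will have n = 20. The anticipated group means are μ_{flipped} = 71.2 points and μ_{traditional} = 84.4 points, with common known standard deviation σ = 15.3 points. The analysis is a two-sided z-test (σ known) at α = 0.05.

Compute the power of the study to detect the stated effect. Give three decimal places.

Power ≈ 0.779

Standardized effect: d = |μ_{flipped} − μ_{traditional}| / σ = |71.2 − 84.4| / 15.3 = 0.8627
Noncentrality parameter: δ = d·√(n/2) = 0.8627 × √(20/2) = 2.7282
Critical value for a two-sided test at α = 0.05: z_{α/2} = 1.960.
Power = Φ(δ − 1.960) + Φ(−δ − 1.960) = Φ(0.768) + Φ(-4.688) = 0.7788 + 0.0000 = 0.7788.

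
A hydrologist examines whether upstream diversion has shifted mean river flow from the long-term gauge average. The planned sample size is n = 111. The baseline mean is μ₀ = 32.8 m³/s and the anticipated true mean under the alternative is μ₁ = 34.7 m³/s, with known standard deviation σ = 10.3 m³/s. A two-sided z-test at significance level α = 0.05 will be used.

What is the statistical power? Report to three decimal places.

Standardized effect: d = |μ₁ − μ₀| / σ = |34.7 − 32.8| / 10.3 = 0.1845
Noncentrality parameter: δ = d·√n = 0.1845 × √111 = 1.9435
Two-sided α = 0.05 → critical value z_{0.025} = 1.960.
Power = Φ(δ − 1.960) + Φ(−δ − 1.960) = Φ(-0.016) + Φ(-3.903) = 0.4934 + 0.0000 = 0.4935.

Power ≈ 0.493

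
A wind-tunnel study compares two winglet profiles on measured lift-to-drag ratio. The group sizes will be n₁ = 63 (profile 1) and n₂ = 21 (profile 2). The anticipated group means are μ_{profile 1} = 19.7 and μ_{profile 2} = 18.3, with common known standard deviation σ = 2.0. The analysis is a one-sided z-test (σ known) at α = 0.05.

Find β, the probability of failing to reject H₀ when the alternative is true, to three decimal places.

β ≈ 0.129

Standardized effect: d = |μ_{profile 1} − μ_{profile 2}| / σ = |19.7 − 18.3| / 2.0 = 0.7000
Noncentrality parameter: δ = d / √(1/n₁ + 1/n₂) = 0.7000 / √(1/63 + 1/21) = 2.7780
Critical value for a one-sided test at α = 0.05: z_α = 1.645.
Power = P(Z > 1.645 − δ) = Φ(1.133) = 0.8714.
Type II error: β = 1 − power = 1 − 0.8714 = 0.1286.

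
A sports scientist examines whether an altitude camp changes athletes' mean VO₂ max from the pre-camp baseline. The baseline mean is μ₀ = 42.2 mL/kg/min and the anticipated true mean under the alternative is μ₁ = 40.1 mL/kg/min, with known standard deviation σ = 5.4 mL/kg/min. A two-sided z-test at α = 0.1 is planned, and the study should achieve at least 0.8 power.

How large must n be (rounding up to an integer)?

n = 41

Standardized effect: d = |μ₁ − μ₀| / σ = |40.1 − 42.2| / 5.4 = 0.3889
Set Φ(δ − 1.645) = 0.8; then δ − 1.645 = Φ⁻¹(0.8) = 0.842, giving δ = 2.486.
(Ignoring the negligible lower-tail rejection probability gives the usual closed-form inversion.)
δ = d·√n ⇒ n = (δ/d)² = (2.486 / 0.3889)² = 40.88.
Rounding up, n = 41.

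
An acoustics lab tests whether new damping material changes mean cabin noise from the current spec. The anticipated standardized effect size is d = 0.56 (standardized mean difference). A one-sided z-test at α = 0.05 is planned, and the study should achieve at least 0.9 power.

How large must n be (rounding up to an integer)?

Set Φ(δ − 1.645) = 0.9; then δ − 1.645 = Φ⁻¹(0.9) = 1.282, giving δ = 2.926.
δ = d·√n ⇒ n = (δ/d)² = (2.926 / 0.56)² = 27.31.
Round up to the next whole unit.

n = 28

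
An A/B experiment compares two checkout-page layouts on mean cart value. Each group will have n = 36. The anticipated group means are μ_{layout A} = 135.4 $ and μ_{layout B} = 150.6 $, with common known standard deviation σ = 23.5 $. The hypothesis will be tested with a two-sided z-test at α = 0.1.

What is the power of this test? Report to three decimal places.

Standardized effect: d = |μ_{layout A} − μ_{layout B}| / σ = |135.4 − 150.6| / 23.5 = 0.6468
Noncentrality parameter: δ = d·√(n/2) = 0.6468 × √(36/2) = 2.7442
Critical value for a two-sided test at α = 0.1: z_{α/2} = 1.645.
Power = Φ(δ − 1.645) + Φ(−δ − 1.645) = Φ(1.099) + Φ(-4.389) = 0.8642 + 0.0000 = 0.8642.

Power ≈ 0.864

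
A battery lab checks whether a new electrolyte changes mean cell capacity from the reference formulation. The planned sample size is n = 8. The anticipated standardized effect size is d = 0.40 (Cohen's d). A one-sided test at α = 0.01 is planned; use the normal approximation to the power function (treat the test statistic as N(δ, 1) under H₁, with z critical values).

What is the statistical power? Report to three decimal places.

Power ≈ 0.116

Noncentrality parameter: λ = d·√n = 0.40 × √8 = 1.1314
One-sided α = 0.01 → critical value z_{0.01} = 2.326.
Power = Φ(λ − 2.326) = Φ(-1.195) = 0.1160.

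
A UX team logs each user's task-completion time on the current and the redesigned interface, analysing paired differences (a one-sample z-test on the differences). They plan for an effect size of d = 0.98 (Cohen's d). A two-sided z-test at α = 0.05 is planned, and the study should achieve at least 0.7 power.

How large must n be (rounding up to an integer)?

n = 7

Set Φ(δ − 1.960) = 0.7; then δ − 1.960 = Φ⁻¹(0.7) = 0.524, giving δ = 2.484.
(Ignoring the negligible lower-tail rejection probability gives the usual closed-form inversion.)
δ = d·√n ⇒ n = (δ/d)² = (2.484 / 0.98)² = 6.43.
Round up to the next whole unit.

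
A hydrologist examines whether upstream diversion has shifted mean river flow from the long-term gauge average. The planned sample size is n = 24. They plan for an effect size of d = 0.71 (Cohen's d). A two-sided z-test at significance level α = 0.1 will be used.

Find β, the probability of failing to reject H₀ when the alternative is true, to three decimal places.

β ≈ 0.033

Noncentrality parameter: δ = d·√n = 0.71 × √24 = 3.4783
Two-sided α = 0.1 → critical value z_{0.05} = 1.645.
Power = Φ(δ − 1.645) + Φ(−δ − 1.645) = Φ(1.833) + Φ(-5.123) = 0.9666 + 0.0000 = 0.9666.
Type II error: β = 1 − power = 1 − 0.9666 = 0.0334.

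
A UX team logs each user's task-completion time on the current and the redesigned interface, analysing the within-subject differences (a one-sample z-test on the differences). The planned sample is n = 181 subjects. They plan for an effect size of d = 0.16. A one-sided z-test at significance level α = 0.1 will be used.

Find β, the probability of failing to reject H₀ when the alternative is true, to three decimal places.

β ≈ 0.192

Noncentrality parameter: δ = d·√n = 0.16 × √181 = 2.1526
Critical value for a one-sided test at α = 0.1: z_α = 1.282.
Power = Φ(δ − 1.282) = Φ(0.871) = 0.8081.
Type II error: β = 1 − power = 1 − 0.8081 = 0.1919.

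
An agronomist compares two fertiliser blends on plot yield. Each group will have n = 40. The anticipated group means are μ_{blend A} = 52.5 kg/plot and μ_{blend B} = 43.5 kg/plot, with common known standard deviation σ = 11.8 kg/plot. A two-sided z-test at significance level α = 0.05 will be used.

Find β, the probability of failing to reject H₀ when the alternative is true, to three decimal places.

Standardized effect: d = |μ_{blend A} − μ_{blend B}| / σ = |52.5 − 43.5| / 11.8 = 0.7627
Noncentrality parameter: δ = d·√(n/2) = 0.7627 × √(40/2) = 3.4110
Two-sided α = 0.05 → critical value z_{0.025} = 1.960.
Power = Φ(δ − 1.960) + Φ(−δ − 1.960) = Φ(1.451) + Φ(-5.371) = 0.9266 + 0.0000 = 0.9266.
Type II error: β = 1 − power = 1 − 0.9266 = 0.0734.

β ≈ 0.073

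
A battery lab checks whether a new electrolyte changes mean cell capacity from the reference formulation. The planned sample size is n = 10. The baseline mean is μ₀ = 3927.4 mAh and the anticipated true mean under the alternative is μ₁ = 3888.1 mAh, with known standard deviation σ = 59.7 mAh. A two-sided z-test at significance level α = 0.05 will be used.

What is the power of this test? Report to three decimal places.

Power ≈ 0.548

Standardized effect: d = |μ₁ − μ₀| / σ = |3888.1 − 3927.4| / 59.7 = 0.6583
Noncentrality parameter: δ = d·√n = 0.6583 × √10 = 2.0817
Critical value for a two-sided test at α = 0.05: z_{α/2} = 1.960.
Power = Φ(δ − 1.960) + Φ(−δ − 1.960) = Φ(0.122) + Φ(-4.042) = 0.5484 + 0.0000 = 0.5485.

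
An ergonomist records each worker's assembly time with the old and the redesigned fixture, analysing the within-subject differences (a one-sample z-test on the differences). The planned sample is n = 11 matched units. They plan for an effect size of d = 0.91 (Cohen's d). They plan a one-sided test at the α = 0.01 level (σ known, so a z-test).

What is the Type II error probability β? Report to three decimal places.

β ≈ 0.245

Noncentrality parameter: δ = d·√n = 0.91 × √11 = 3.0181
One-sided α = 0.01 → critical value z_{0.01} = 2.326.
Power = P(Z > 2.326 − δ) = Φ(0.692) = 0.7555.
Type II error: β = 1 − power = 1 − 0.7555 = 0.2445.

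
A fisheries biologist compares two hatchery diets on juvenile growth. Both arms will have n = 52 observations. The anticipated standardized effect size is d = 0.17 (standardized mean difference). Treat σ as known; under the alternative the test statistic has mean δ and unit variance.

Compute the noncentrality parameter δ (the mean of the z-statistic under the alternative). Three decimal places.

δ ≈ 0.867

δ = d·√(n/2) = 0.17 × √(52/2) = 0.8668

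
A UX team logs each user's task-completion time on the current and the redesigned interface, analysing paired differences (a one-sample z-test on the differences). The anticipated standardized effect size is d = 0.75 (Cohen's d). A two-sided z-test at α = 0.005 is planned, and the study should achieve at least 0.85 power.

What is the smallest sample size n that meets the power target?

n = 27

For power 0.85 need Φ(δ − z_{0.0025}) = 0.85, so δ = z_{0.0025} + z_{0.15} = 2.807 + 1.036 = 3.843.
(Ignoring the negligible lower-tail rejection probability gives the usual closed-form inversion.)
δ = d·√n ⇒ n = (δ/d)² = (3.843 / 0.75)² = 26.26.
Rounding up, n = 27.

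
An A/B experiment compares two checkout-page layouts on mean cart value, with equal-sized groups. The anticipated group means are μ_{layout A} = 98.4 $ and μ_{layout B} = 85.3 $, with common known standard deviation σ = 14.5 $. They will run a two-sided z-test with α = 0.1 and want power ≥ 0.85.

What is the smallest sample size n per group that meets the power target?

n = 18 per group

Standardized effect: d = |μ_{layout A} − μ_{layout B}| / σ = |98.4 − 85.3| / 14.5 = 0.9034
For power 0.85 need Φ(δ − z_{0.05}) = 0.85, so δ = z_{0.05} + z_{0.15} = 1.645 + 1.036 = 2.681.
(The Φ(−δ − z_{α/2}) term is vanishingly small for δ > 0 and is dropped in the standard sample-size formula.)
δ = d·√(n/2) ⇒ n = 2(δ/d)² = 2 × (2.681 / 0.9034)² = 17.62.
Round up to the next whole unit.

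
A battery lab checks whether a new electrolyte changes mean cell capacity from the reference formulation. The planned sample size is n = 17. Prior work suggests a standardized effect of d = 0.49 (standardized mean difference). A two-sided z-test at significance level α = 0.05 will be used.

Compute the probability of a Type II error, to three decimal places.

β ≈ 0.476

Noncentrality parameter: δ = d·√n = 0.49 × √17 = 2.0203
Two-sided α = 0.05 → critical value z_{0.025} = 1.960.
Power = Φ(δ − 1.960) + Φ(−δ − 1.960) = Φ(0.060) + Φ(-3.980) = 0.5241 + 0.0000 = 0.5241.
Type II error: β = 1 − power = 1 − 0.5241 = 0.4759.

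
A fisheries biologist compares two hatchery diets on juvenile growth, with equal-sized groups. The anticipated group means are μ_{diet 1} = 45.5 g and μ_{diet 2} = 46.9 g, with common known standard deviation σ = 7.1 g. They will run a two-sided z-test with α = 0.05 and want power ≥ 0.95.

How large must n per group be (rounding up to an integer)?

Standardized effect: d = |μ_{diet 1} − μ_{diet 2}| / σ = |45.5 − 46.9| / 7.1 = 0.1972
Set Φ(δ − 1.960) = 0.95; then δ − 1.960 = Φ⁻¹(0.95) = 1.645, giving δ = 3.605.
(The Φ(−δ − z_{α/2}) term is vanishingly small for δ > 0 and is dropped in the standard sample-size formula.)
δ = d·√(n/2) ⇒ n = 2(δ/d)² = 2 × (3.605 / 0.1972)² = 668.43.
Rounding up, n = 669 per group.

n = 669 per group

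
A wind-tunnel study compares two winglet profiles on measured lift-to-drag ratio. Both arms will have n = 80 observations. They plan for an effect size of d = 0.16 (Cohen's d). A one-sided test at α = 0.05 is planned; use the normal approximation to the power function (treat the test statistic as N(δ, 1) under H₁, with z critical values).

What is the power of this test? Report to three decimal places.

Power ≈ 0.263

Noncentrality parameter: δ = d·√(n/2) = 0.16 × √(80/2) = 1.0119
Critical value for a one-sided test at α = 0.05: z_α = 1.645.
Power = P(Z > 1.645 − δ) = Φ(-0.633) = 0.2634.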